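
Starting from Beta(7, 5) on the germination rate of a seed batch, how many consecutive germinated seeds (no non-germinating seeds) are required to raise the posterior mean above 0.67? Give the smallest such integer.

k = 4

After k germinated seeds and 0 non-germinating seeds the posterior is Beta(7+k, 5), with mean (7+k)/(7+5+k).
Set (7+k)/(12+k) > 0.67 and solve: k > (0.67·12 − 7)/(1 − 0.67) = 3.152.
The smallest integer exceeding 3.152 is 4.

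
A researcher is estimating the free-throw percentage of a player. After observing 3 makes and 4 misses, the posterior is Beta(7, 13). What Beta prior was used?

Beta is conjugate to the binomial likelihood: posterior = Beta(a+s, b+f).
So a = 7 − 3 = 4 and b = 13 − 4 = 9.

Beta(4, 9)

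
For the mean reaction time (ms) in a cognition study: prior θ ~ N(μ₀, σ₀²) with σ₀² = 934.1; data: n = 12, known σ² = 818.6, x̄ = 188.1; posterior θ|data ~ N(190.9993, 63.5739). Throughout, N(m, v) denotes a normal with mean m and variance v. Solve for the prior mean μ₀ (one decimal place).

The posterior mean is a precision-weighted average: μ_n = (τ₀μ₀ + τ_data·x̄)/(τ₀+τ_data), with τ₀=1/σ₀² and τ_data=n/σ².
Here τ₀ = 1/934.1 = 0.001071 and τ_data = 12/818.6 = 0.014659, so τ_n = 0.015730.
Rearranging for μ₀: μ₀ = (μ_n·τ_n − τ_data·x̄)/τ₀ = (190.9993·0.015730 − 0.014659·188.1) / 0.001071 = 0.247061/0.001071 ≈ 230.7.

μ₀ = 230.7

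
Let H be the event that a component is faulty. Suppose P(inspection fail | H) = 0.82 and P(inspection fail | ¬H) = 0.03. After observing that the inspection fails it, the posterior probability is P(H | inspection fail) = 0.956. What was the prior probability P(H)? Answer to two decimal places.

P(H) = 0.44

In odds form, posterior odds = prior odds × likelihood ratio, so prior odds = posterior odds ÷ LR.
Posterior odds = 0.956/(1−0.956) = 21.7273. LR = 0.82/0.03 = 27.3333.
Prior odds = 21.7273/27.3333 = 0.7949, so P(H) = 0.7949/(1+0.7949) ≈ 0.44.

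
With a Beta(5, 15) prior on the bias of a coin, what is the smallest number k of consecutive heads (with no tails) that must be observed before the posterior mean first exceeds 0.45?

After k heads and 0 tails the posterior is Beta(5+k, 15), with mean (5+k)/(5+15+k).
Set (5+k)/(20+k) > 0.45 and solve: k > (0.45·20 − 5)/(1 − 0.45) = 7.273.
The smallest integer exceeding 7.273 is 8.

k = 8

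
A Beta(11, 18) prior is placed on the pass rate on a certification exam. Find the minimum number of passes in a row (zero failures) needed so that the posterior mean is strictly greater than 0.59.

k = 15

After k passes and 0 failures the posterior is Beta(11+k, 18), with mean (11+k)/(11+18+k).
Set (11+k)/(29+k) > 0.59 and solve: k > (0.59·29 − 11)/(1 − 0.59) = 14.902.
The smallest integer exceeding 14.902 is 15, and checking k=15: (26)/(44) = 0.5909 > 0.59.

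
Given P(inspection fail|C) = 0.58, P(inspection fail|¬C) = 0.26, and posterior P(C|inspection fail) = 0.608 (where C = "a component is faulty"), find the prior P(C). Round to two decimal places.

In odds form, posterior odds = prior odds × likelihood ratio, so prior odds = posterior odds ÷ LR.
Posterior odds = 0.608/(1−0.608) = 1.5510. LR = 0.58/0.26 = 2.2308.
Prior odds = 1.5510/2.2308 = 0.6953, so P(C) = 0.6953/(1+0.6953) ≈ 0.41.

P(C) = 0.41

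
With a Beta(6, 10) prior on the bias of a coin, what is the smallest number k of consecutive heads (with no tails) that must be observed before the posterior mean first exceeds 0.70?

k = 18

After k heads and 0 tails the posterior is Beta(6+k, 10), with mean (6+k)/(6+10+k).
Set (6+k)/(16+k) > 0.70 and solve: k > (0.70·16 − 6)/(1 − 0.70) = 17.333.
The smallest integer exceeding 17.333 is 18.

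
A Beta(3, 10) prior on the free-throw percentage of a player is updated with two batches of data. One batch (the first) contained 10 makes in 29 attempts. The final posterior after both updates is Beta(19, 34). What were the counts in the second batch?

Sequential conjugate updates are equivalent to a single update on the pooled data, so total successes = posterior α − prior α and total failures = posterior β − prior β.
Total across both batches: 19−3=16 makes, 34−10=24 misses.
Subtract the first batch: 16−10=6 makes and 24−19=5 misses.

6 makes and 5 misses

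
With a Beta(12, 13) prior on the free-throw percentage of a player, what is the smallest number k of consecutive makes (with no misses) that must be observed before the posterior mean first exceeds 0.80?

k = 41

After k makes and 0 misses the posterior is Beta(12+k, 13), with mean (12+k)/(12+13+k).
Set (12+k)/(25+k) > 0.80 and solve: k > (0.80·25 − 12)/(1 − 0.80) = 40.000.
The smallest integer exceeding 40.000 is 41.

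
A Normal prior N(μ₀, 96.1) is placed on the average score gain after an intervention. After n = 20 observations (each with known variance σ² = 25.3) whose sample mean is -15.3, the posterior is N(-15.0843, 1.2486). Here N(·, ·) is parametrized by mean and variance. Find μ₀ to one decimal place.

μ₀ = 1.3

The posterior mean is a precision-weighted average: μ_n = (τ₀μ₀ + τ_data·x̄)/(τ₀+τ_data), with τ₀=1/σ₀² and τ_data=n/σ².
Here τ₀ = 1/96.1 = 0.010406 and τ_data = 20/25.3 = 0.790514, so τ_n = 0.800920.
Rearranging for μ₀: μ₀ = (μ_n·τ_n − τ_data·x̄)/τ₀ = (-15.0843·0.800920 − 0.790514·-15.3) / 0.010406 = 0.013547/0.010406 ≈ 1.3.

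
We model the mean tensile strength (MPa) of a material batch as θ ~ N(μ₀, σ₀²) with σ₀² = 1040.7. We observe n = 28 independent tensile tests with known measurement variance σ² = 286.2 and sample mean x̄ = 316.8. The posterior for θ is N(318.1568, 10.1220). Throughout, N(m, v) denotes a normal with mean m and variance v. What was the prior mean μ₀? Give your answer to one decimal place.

μ₀ = 456.3

With known observation variance, the Normal–Normal posterior has precision τ_n = τ₀ + n/σ² and mean μ_n = (τ₀μ₀ + (n/σ²)x̄)/τ_n.
Here τ₀ = 1/1040.7 = 0.000961 and τ_data = 28/286.2 = 0.097834, so τ_n = 0.098795.
Rearranging for μ₀: μ₀ = (μ_n·τ_n − τ_data·x̄)/τ₀ = (318.1568·0.098795 − 0.097834·316.8) / 0.000961 = 0.438490/0.000961 ≈ 456.3.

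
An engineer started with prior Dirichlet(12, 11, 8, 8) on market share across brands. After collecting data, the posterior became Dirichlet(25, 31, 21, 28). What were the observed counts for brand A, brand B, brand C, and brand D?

For a Dirichlet(α) prior with multinomial counts c, the posterior is Dirichlet(α + c) componentwise.
Counts are posterior − prior componentwise: 25−12=13, 31−11=20, 21−8=13, 28−8=20.

counts (13, 20, 13, 20)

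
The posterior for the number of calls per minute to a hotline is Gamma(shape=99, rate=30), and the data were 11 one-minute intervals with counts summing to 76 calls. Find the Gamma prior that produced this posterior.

Gamma(shape=23, rate=19)

A Gamma(α, β) prior (rate parametrization) on a Poisson rate with n observations summing to S gives posterior Gamma(α+S, β+n).
So α = 99 − 76 = 23 and β = 30 − 11 = 19.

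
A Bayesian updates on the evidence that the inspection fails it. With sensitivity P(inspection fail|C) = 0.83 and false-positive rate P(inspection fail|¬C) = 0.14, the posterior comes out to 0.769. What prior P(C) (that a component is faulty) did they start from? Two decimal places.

In odds form, posterior odds = prior odds × likelihood ratio, so prior odds = posterior odds ÷ LR.
Posterior odds = 0.769/(1−0.769) = 3.3290. LR = 0.83/0.14 = 5.9286.
Prior odds = 3.3290/5.9286 = 0.5615, so P(C) = 0.5615/(1+0.5615) ≈ 0.36.

P(C) = 0.36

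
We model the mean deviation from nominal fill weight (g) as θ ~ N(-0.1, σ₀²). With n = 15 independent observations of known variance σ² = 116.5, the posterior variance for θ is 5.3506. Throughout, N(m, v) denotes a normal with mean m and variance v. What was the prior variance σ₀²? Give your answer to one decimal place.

σ₀² = 17.2

For the Normal–Normal model with known σ², precisions add: τ_n = τ₀ + n/σ².
So 1/σ₀² = 1/5.3506 − 15/116.5 = 0.186895 − 0.128755 = 0.058140.
Hence σ₀² = 1/0.058140 ≈ 17.2.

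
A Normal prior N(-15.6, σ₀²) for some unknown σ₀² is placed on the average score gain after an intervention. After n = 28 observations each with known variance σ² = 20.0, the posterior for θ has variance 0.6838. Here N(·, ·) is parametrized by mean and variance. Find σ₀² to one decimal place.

σ₀² = 16.0

Posterior precision equals prior precision plus data precision: 1/σ_n² = 1/σ₀² + n/σ².
So 1/σ₀² = 1/0.6838 − 28/20.0 = 1.462416 − 1.400000 = 0.062416.
Hence σ₀² = 1/0.062416 ≈ 16.0.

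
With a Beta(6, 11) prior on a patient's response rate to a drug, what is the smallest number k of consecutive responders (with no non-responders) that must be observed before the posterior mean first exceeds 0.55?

After k responders and 0 non-responders the posterior is Beta(6+k, 11), with mean (6+k)/(6+11+k).
Set (6+k)/(17+k) > 0.55 and solve: k > (0.55·17 − 6)/(1 − 0.55) = 7.444.
The smallest integer exceeding 7.444 is 8.

k = 8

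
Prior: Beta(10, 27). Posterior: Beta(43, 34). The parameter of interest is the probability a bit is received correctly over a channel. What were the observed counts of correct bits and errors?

33 correct bits and 7 errors

Under Beta–binomial conjugacy the posterior parameters are (a+s, b+f).
So s = 43 − 10 = 33 and f = 34 − 27 = 7.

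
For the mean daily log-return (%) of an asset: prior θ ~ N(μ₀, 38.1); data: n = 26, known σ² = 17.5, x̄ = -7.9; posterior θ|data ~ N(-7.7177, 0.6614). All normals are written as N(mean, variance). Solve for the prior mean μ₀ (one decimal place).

μ₀ = 2.6

With known observation variance, the Normal–Normal posterior has precision τ_n = τ₀ + n/σ² and mean μ_n = (τ₀μ₀ + (n/σ²)x̄)/τ_n.
Here τ₀ = 1/38.1 = 0.026247 and τ_data = 26/17.5 = 1.485714, so τ_n = 1.511961.
Rearranging for μ₀: μ₀ = (μ_n·τ_n − τ_data·x̄)/τ₀ = (-7.7177·1.511961 − 1.485714·-7.9) / 0.026247 = 0.068279/0.026247 ≈ 2.6.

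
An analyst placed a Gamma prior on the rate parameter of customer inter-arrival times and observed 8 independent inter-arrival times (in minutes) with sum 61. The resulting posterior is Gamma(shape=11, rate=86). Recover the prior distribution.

Gamma–exponential conjugacy: posterior shape = α + n, posterior rate = β + Σtᵢ.
So α = 11 − 8 = 3 and β = 86 − 61 = 25.

Gamma(shape=3, rate=25)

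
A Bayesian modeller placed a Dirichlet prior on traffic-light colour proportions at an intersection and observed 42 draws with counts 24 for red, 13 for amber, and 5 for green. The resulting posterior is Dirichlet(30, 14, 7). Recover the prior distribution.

For a Dirichlet(α) prior with multinomial counts c, the posterior is Dirichlet(α + c) componentwise.
Subtract each count from the matching posterior parameter: 30−24=6, 14−13=1, 7−5=2.

Dirichlet(6, 1, 2)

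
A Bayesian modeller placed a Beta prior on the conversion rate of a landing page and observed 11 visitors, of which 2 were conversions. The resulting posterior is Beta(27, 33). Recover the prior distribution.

Beta(25, 24)

Beta is conjugate to the binomial likelihood: posterior = Beta(α+s, β+f).
Subtract the data counts: 27−2=25, 33−9=24.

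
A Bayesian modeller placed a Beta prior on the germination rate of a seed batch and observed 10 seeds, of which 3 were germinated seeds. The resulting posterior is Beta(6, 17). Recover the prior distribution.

Beta is conjugate to the binomial likelihood: posterior = Beta(α+s, β+f).
Subtract the data counts: 6−3=3, 17−7=10.

Beta(3, 10)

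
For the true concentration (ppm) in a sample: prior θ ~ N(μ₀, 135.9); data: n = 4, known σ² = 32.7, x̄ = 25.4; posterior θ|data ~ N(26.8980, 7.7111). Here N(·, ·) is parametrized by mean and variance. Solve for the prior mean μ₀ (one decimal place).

With known observation variance, the Normal–Normal posterior has precision τ_n = τ₀ + n/σ² and mean μ_n = (τ₀μ₀ + (n/σ²)x̄)/τ_n.
Here τ₀ = 1/135.9 = 0.007358 and τ_data = 4/32.7 = 0.122324, so τ_n = 0.129682.
Rearranging for μ₀: μ₀ = (μ_n·τ_n − τ_data·x̄)/τ₀ = (26.8980·0.129682 − 0.122324·25.4) / 0.007358 = 0.381157/0.007358 ≈ 51.8.

μ₀ = 51.8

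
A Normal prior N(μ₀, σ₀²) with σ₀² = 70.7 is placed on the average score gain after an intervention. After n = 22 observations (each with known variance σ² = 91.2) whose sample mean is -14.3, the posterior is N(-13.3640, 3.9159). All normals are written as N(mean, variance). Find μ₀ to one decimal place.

With known observation variance, the Normal–Normal posterior has precision τ_n = τ₀ + n/σ² and mean μ_n = (τ₀μ₀ + (n/σ²)x̄)/τ_n.
Here τ₀ = 1/70.7 = 0.014144 and τ_data = 22/91.2 = 0.241228, so τ_n = 0.255372.
Rearranging for μ₀: μ₀ = (μ_n·τ_n − τ_data·x̄)/τ₀ = (-13.3640·0.255372 − 0.241228·-14.3) / 0.014144 = 0.036769/0.014144 ≈ 2.6.

μ₀ = 2.6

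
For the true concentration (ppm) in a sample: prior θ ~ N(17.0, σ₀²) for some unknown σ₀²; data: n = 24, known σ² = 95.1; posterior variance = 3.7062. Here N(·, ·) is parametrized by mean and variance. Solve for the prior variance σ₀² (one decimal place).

σ₀² = 57.3

For the Normal–Normal model with known σ², precisions add: τ_n = τ₀ + n/σ².
So 1/σ₀² = 1/3.7062 − 24/95.1 = 0.269818 − 0.252366 = 0.017452.
Hence σ₀² = 1/0.017452 ≈ 57.3.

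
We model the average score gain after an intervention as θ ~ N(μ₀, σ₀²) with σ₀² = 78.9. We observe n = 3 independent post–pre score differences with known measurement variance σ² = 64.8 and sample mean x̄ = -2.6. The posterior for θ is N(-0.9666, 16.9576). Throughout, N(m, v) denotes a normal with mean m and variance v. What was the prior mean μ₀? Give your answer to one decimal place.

μ₀ = 5.0

The posterior mean is a precision-weighted average: μ_n = (τ₀μ₀ + τ_data·x̄)/(τ₀+τ_data), with τ₀=1/σ₀² and τ_data=n/σ².
Here τ₀ = 1/78.9 = 0.012674 and τ_data = 3/64.8 = 0.046296, so τ_n = 0.058970.
Rearranging for μ₀: μ₀ = (μ_n·τ_n − τ_data·x̄)/τ₀ = (-0.9666·0.058970 − 0.046296·-2.6) / 0.012674 = 0.063369/0.012674 ≈ 5.0.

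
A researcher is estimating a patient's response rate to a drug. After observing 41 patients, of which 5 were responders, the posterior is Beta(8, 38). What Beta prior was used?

A Beta(α, β) prior with s successes and f failures in binomial data gives a Beta(α+s, β+f) posterior.
Subtract the data counts: 8−5=3, 38−36=2.

Beta(3, 2)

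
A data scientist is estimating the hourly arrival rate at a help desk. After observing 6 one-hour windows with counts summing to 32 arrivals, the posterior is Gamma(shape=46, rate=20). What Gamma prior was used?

A Gamma(α, β) prior (rate parametrization) on a Poisson rate with n observations summing to S gives posterior Gamma(α+S, β+n).
So α = 46 − 32 = 14 and β = 20 − 6 = 14.

Gamma(shape=14, rate=14)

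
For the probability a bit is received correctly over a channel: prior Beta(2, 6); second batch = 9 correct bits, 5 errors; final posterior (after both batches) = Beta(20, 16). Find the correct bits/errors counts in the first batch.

9 correct bits and 5 errors

Because Beta–binomial updating is additive in the counts, the combined data contributed (α_post−α_prior, β_post−β_prior) successes and failures.
Total across both batches: 20−2=18 correct bits, 16−6=10 errors.
Subtract the second batch: 18−9=9 correct bits and 10−5=5 errors.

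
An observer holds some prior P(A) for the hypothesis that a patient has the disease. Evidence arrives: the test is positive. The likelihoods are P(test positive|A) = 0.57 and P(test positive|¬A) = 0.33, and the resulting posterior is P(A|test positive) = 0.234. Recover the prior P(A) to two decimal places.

P(A) = 0.15

Bayes' rule in odds form gives O(A|E) = O(A)·[P(E|A)/P(E|¬A)], hence O(A) = O(A|E)/LR.
Posterior odds = 0.234/(1−0.234) = 0.3055. LR = 0.57/0.33 = 1.7273.
Prior odds = 0.3055/1.7273 = 0.1769, so P(A) = 0.1769/(1+0.1769) ≈ 0.15.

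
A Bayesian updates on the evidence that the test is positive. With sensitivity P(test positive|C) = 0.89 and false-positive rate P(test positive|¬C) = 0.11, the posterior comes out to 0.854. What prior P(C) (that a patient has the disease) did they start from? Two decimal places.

P(C) = 0.42

In odds form, posterior odds = prior odds × likelihood ratio, so prior odds = posterior odds ÷ LR.
Posterior odds = 0.854/(1−0.854) = 5.8493. LR = 0.89/0.11 = 8.0909.
Prior odds = 5.8493/8.0909 = 0.7229, so P(C) = 0.7229/(1+0.7229) ≈ 0.42.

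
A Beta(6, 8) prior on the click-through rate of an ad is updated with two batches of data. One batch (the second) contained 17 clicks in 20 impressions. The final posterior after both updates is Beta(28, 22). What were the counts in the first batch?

Sequential conjugate updates are equivalent to a single update on the pooled data, so total successes = posterior α − prior α and total failures = posterior β − prior β.
Total across both batches: 28−6=22 clicks, 22−8=14 non-clicks.
Subtract the second batch: 22−17=5 clicks and 14−3=11 non-clicks.

5 clicks and 11 non-clicks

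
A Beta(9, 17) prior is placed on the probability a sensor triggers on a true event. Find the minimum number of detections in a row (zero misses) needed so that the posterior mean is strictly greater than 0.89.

k = 129

After k detections and 0 misses the posterior is Beta(9+k, 17), with mean (9+k)/(9+17+k).
Set (9+k)/(26+k) > 0.89 and solve: k > (0.89·26 − 9)/(1 − 0.89) = 128.545.
The smallest integer exceeding 128.545 is 129, and checking k=129: (138)/(155) = 0.8903 > 0.89.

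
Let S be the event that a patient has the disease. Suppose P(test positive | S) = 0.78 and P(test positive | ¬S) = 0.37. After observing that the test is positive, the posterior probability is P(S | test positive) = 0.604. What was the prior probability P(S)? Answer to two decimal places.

P(S) = 0.42

In odds form, posterior odds = prior odds × likelihood ratio, so prior odds = posterior odds ÷ LR.
Posterior odds = 0.604/(1−0.604) = 1.5253. LR = 0.78/0.37 = 2.1081.
Prior odds = 1.5253/2.1081 = 0.7235, so P(S) = 0.7235/(1+0.7235) ≈ 0.42.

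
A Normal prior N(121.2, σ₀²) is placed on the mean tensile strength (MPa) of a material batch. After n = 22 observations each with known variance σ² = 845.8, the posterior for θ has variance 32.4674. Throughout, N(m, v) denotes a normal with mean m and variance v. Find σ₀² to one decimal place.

Posterior precision equals prior precision plus data precision: 1/σ_n² = 1/σ₀² + n/σ².
So 1/σ₀² = 1/32.4674 − 22/845.8 = 0.030800 − 0.026011 = 0.004789.
Hence σ₀² = 1/0.004789 ≈ 208.8.

σ₀² = 208.8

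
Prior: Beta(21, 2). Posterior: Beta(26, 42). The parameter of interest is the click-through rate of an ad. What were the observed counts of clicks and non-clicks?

5 clicks and 40 non-clicks

Beta is conjugate to the binomial likelihood: posterior = Beta(α+s, β+f).
So s = 26 − 21 = 5 and f = 42 − 2 = 40.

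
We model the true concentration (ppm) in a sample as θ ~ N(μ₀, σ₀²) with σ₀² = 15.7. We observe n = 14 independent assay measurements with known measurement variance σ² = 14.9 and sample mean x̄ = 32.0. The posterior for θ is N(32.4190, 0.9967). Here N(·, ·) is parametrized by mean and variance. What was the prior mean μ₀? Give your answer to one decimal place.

With known observation variance, the Normal–Normal posterior has precision τ_n = τ₀ + n/σ² and mean μ_n = (τ₀μ₀ + (n/σ²)x̄)/τ_n.
Here τ₀ = 1/15.7 = 0.063694 and τ_data = 14/14.9 = 0.939597, so τ_n = 1.003291.
Rearranging for μ₀: μ₀ = (μ_n·τ_n − τ_data·x̄)/τ₀ = (32.4190·1.003291 − 0.939597·32.0) / 0.063694 = 2.458587/0.063694 ≈ 38.6.

μ₀ = 38.6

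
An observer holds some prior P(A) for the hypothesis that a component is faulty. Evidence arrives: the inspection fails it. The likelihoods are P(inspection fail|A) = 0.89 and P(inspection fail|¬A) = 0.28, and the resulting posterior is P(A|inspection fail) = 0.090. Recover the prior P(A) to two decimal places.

P(A) = 0.03

Bayes' rule in odds form gives O(A|E) = O(A)·[P(E|A)/P(E|¬A)], hence O(A) = O(A|E)/LR.
Posterior odds = 0.090/(1−0.090) = 0.0989. LR = 0.89/0.28 = 3.1786.
Prior odds = 0.0989/3.1786 = 0.0311, so P(A) = 0.0311/(1+0.0311) ≈ 0.03.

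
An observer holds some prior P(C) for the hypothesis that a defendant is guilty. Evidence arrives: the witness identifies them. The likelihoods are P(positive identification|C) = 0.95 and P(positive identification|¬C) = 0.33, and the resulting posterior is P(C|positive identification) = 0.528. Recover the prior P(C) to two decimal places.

P(C) = 0.28

Bayes' rule in odds form gives O(C|E) = O(C)·[P(E|C)/P(E|¬C)], hence O(C) = O(C|E)/LR.
Posterior odds = 0.528/(1−0.528) = 1.1186. LR = 0.95/0.33 = 2.8788.
Prior odds = 1.1186/2.8788 = 0.3886, so P(C) = 0.3886/(1+0.3886) ≈ 0.28.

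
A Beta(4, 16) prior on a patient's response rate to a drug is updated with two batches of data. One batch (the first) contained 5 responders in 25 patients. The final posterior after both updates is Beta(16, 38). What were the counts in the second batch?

7 responders and 2 non-responders

Sequential conjugate updates are equivalent to a single update on the pooled data, so total successes = posterior α − prior α and total failures = posterior β − prior β.
Total across both batches: 16−4=12 responders, 38−16=22 non-responders.
Subtract the first batch: 12−5=7 responders and 22−20=2 non-responders.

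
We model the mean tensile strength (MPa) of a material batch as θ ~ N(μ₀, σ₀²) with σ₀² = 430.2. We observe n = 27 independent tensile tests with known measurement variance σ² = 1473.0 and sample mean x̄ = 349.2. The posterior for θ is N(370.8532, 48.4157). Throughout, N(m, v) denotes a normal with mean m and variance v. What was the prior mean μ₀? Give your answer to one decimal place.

μ₀ = 541.6

The posterior mean is a precision-weighted average: μ_n = (τ₀μ₀ + τ_data·x̄)/(τ₀+τ_data), with τ₀=1/σ₀² and τ_data=n/σ².
Here τ₀ = 1/430.2 = 0.002325 and τ_data = 27/1473.0 = 0.018330, so τ_n = 0.020655.
Rearranging for μ₀: μ₀ = (μ_n·τ_n − τ_data·x̄)/τ₀ = (370.8532·0.020655 − 0.018330·349.2) / 0.002325 = 1.259137/0.002325 ≈ 541.6.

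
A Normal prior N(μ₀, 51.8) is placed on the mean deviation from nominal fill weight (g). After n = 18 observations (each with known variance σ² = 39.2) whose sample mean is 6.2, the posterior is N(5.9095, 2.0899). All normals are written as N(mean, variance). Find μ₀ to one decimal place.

μ₀ = -1.0

The posterior mean is a precision-weighted average: μ_n = (τ₀μ₀ + τ_data·x̄)/(τ₀+τ_data), with τ₀=1/σ₀² and τ_data=n/σ².
Here τ₀ = 1/51.8 = 0.019305 and τ_data = 18/39.2 = 0.459184, so τ_n = 0.478489.
Rearranging for μ₀: μ₀ = (μ_n·τ_n − τ_data·x̄)/τ₀ = (5.9095·0.478489 − 0.459184·6.2) / 0.019305 = -0.019310/0.019305 ≈ -1.0.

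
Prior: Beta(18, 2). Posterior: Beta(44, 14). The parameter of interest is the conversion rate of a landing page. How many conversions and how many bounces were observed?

26 conversions and 12 bounces

Under Beta–binomial conjugacy the posterior parameters are (α+s, β+f).
Match parameters: s=44−18=26, f=14−2=12.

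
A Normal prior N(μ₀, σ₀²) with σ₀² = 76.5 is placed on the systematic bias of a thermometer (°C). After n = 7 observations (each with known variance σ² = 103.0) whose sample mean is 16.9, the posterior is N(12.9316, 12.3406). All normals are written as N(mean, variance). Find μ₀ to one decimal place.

The posterior mean is a precision-weighted average: μ_n = (τ₀μ₀ + τ_data·x̄)/(τ₀+τ_data), with τ₀=1/σ₀² and τ_data=n/σ².
Here τ₀ = 1/76.5 = 0.013072 and τ_data = 7/103.0 = 0.067961, so τ_n = 0.081033.
Rearranging for μ₀: μ₀ = (μ_n·τ_n − τ_data·x̄)/τ₀ = (12.9316·0.081033 − 0.067961·16.9) / 0.013072 = -0.100655/0.013072 ≈ -7.7.

μ₀ = -7.7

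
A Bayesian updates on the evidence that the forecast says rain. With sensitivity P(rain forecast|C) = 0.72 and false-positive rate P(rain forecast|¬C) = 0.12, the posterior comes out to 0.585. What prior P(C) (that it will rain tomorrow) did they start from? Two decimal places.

In odds form, posterior odds = prior odds × likelihood ratio, so prior odds = posterior odds ÷ LR.
Posterior odds = 0.585/(1−0.585) = 1.4096. LR = 0.72/0.12 = 6.0000.
Prior odds = 1.4096/6.0000 = 0.2349, so P(C) = 0.2349/(1+0.2349) ≈ 0.19.

P(C) = 0.19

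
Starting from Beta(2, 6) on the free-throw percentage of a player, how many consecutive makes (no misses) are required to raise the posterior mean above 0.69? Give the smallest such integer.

k = 12

After k makes and 0 misses the posterior is Beta(2+k, 6), with mean (2+k)/(2+6+k).
Set (2+k)/(8+k) > 0.69 and solve: k > (0.69·8 − 2)/(1 − 0.69) = 11.355.
The smallest integer exceeding 11.355 is 12.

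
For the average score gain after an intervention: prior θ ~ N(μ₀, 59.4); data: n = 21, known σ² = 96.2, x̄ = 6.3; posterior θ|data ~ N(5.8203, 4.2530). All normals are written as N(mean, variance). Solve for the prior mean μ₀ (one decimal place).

μ₀ = -0.4

With known observation variance, the Normal–Normal posterior has precision τ_n = τ₀ + n/σ² and mean μ_n = (τ₀μ₀ + (n/σ²)x̄)/τ_n.
Here τ₀ = 1/59.4 = 0.016835 and τ_data = 21/96.2 = 0.218295, so τ_n = 0.235130.
Rearranging for μ₀: μ₀ = (μ_n·τ_n − τ_data·x̄)/τ₀ = (5.8203·0.235130 − 0.218295·6.3) / 0.016835 = -0.006731/0.016835 ≈ -0.4.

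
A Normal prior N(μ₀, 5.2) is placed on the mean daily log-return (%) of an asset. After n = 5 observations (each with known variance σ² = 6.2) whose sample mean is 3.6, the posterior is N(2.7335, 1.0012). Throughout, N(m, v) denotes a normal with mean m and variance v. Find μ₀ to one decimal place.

With known observation variance, the Normal–Normal posterior has precision τ_n = τ₀ + n/σ² and mean μ_n = (τ₀μ₀ + (n/σ²)x̄)/τ_n.
Here τ₀ = 1/5.2 = 0.192308 and τ_data = 5/6.2 = 0.806452, so τ_n = 0.998760.
Rearranging for μ₀: μ₀ = (μ_n·τ_n − τ_data·x̄)/τ₀ = (2.7335·0.998760 − 0.806452·3.6) / 0.192308 = -0.173117/0.192308 ≈ -0.9.

μ₀ = -0.9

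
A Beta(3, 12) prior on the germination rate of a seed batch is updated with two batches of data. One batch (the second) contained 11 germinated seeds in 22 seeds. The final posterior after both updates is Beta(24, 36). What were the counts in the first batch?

Sequential conjugate updates are equivalent to a single update on the pooled data, so total successes = posterior α − prior α and total failures = posterior β − prior β.
Total across both batches: 24−3=21 germinated seeds, 36−12=24 non-germinating seeds.
Subtract the second batch: 21−11=10 germinated seeds and 24−11=13 non-germinating seeds.

10 germinated seeds and 13 non-germinating seeds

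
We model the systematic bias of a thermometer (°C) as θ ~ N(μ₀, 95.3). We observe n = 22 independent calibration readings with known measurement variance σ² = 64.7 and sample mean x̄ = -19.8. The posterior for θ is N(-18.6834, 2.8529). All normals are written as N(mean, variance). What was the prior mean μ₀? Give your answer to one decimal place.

The posterior mean is a precision-weighted average: μ_n = (τ₀μ₀ + τ_data·x̄)/(τ₀+τ_data), with τ₀=1/σ₀² and τ_data=n/σ².
Here τ₀ = 1/95.3 = 0.010493 and τ_data = 22/64.7 = 0.340031, so τ_n = 0.350524.
Rearranging for μ₀: μ₀ = (μ_n·τ_n − τ_data·x̄)/τ₀ = (-18.6834·0.350524 − 0.340031·-19.8) / 0.010493 = 0.183634/0.010493 ≈ 17.5.

μ₀ = 17.5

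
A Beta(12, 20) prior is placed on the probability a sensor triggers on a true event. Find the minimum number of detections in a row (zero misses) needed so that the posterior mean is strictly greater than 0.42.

After k detections and 0 misses the posterior is Beta(12+k, 20), with mean (12+k)/(12+20+k).
Set (12+k)/(32+k) > 0.42 and solve: k > (0.42·32 − 12)/(1 − 0.42) = 2.483.
The smallest integer exceeding 2.483 is 3, and checking k=3: (15)/(35) = 0.4286 > 0.42.

k = 3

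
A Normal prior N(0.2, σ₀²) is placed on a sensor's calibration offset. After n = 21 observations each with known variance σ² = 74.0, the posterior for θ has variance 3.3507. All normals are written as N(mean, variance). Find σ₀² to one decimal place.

For the Normal–Normal model with known σ², precisions add: τ_n = τ₀ + n/σ².
So 1/σ₀² = 1/3.3507 − 21/74.0 = 0.298445 − 0.283784 = 0.014661.
Hence σ₀² = 1/0.014661 ≈ 68.2.

σ₀² = 68.2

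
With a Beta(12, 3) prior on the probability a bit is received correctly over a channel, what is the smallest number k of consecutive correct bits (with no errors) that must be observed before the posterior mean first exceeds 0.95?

After k correct bits and 0 errors the posterior is Beta(12+k, 3), with mean (12+k)/(12+3+k).
Set (12+k)/(15+k) > 0.95 and solve: k > (0.95·15 − 12)/(1 − 0.95) = 45.000.
The smallest integer exceeding 45.000 is 46.

k = 46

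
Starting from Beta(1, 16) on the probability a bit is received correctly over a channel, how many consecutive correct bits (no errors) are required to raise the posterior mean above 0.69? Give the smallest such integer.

After k correct bits and 0 errors the posterior is Beta(1+k, 16), with mean (1+k)/(1+16+k).
Set (1+k)/(17+k) > 0.69 and solve: k > (0.69·17 − 1)/(1 − 0.69) = 34.613.
The smallest integer exceeding 34.613 is 35.

k = 35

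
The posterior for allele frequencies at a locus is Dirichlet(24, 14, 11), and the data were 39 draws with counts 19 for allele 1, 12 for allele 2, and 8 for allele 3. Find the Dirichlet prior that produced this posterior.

Dirichlet(5, 2, 3)

For a Dirichlet(α) prior with multinomial counts c, the posterior is Dirichlet(α + c) componentwise.
Subtract each count from the matching posterior parameter: 24−19=5, 14−12=2, 11−8=3.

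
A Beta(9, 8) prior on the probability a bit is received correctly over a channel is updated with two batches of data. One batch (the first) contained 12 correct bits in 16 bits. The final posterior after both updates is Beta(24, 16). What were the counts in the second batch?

Because Beta–binomial updating is additive in the counts, the combined data contributed (α_post−α_prior, β_post−β_prior) successes and failures.
Total across both batches: 24−9=15 correct bits, 16−8=8 errors.
Subtract the first batch: 15−12=3 correct bits and 8−4=4 errors.

3 correct bits and 4 errors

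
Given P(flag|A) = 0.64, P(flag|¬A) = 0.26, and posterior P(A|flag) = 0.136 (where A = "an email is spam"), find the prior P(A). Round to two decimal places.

P(A) = 0.06

Bayes' rule in odds form gives O(A|E) = O(A)·[P(E|A)/P(E|¬A)], hence O(A) = O(A|E)/LR.
Posterior odds = 0.136/(1−0.136) = 0.1574. LR = 0.64/0.26 = 2.4615.
Prior odds = 0.1574/2.4615 = 0.0639, so P(A) = 0.0639/(1+0.0639) ≈ 0.06.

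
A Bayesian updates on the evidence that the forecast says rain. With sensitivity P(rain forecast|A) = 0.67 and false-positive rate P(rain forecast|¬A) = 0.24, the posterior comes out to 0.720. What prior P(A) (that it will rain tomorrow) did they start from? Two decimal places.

P(A) = 0.48

Bayes' rule in odds form gives O(A|E) = O(A)·[P(E|A)/P(E|¬A)], hence O(A) = O(A|E)/LR.
Posterior odds = 0.720/(1−0.720) = 2.5714. LR = 0.67/0.24 = 2.7917.
Prior odds = 2.5714/2.7917 = 0.9211, so P(A) = 0.9211/(1+0.9211) ≈ 0.48.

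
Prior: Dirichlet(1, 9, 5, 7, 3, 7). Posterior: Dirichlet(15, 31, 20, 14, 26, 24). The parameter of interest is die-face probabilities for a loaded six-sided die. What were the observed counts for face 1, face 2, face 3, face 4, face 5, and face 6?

counts (14, 22, 15, 7, 23, 17)

For a Dirichlet(α) prior with multinomial counts c, the posterior is Dirichlet(α + c) componentwise.
Counts are posterior − prior componentwise: 15−1=14, 31−9=22, 20−5=15, 14−7=7, 26−3=23, 24−7=17.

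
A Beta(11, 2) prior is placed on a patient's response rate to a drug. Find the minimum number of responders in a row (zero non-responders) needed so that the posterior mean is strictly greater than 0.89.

After k responders and 0 non-responders the posterior is Beta(11+k, 2), with mean (11+k)/(11+2+k).
Set (11+k)/(13+k) > 0.89 and solve: k > (0.89·13 − 11)/(1 − 0.89) = 5.182.
The smallest integer exceeding 5.182 is 6.

k = 6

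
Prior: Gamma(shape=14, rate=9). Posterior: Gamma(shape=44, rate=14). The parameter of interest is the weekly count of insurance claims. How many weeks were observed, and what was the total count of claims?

n = 5 weeks with total 30 claims

Gamma–Poisson conjugacy: posterior shape = α + Σxᵢ, posterior rate = β + n.
Matching: Σxᵢ = 44 − 14 = 30 and n = 14 − 9 = 5.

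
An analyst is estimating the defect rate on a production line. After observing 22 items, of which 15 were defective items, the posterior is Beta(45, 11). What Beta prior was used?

Beta(30, 4)

A Beta(a, b) prior with s successes and f failures in binomial data gives a Beta(a+s, b+f) posterior.
So a = 45 − 15 = 30 and b = 11 − 7 = 4.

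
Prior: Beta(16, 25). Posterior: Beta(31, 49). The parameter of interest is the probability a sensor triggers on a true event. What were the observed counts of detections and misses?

15 detections and 24 misses

A Beta(a, b) prior with s successes and f failures in binomial data gives a Beta(a+s, b+f) posterior.
Match parameters: s=31−16=15, f=49−25=24.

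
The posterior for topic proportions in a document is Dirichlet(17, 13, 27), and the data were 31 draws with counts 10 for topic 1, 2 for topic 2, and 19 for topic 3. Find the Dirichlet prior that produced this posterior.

Dirichlet(7, 11, 8)

For a Dirichlet(α) prior with multinomial counts c, the posterior is Dirichlet(α + c) componentwise.
Subtract each count from the matching posterior parameter: 17−10=7, 13−2=11, 27−19=8.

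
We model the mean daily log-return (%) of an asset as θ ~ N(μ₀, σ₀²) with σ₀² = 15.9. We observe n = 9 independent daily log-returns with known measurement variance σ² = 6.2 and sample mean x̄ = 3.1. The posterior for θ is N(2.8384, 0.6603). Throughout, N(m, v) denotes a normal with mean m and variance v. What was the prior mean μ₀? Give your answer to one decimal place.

The posterior mean is a precision-weighted average: μ_n = (τ₀μ₀ + τ_data·x̄)/(τ₀+τ_data), with τ₀=1/σ₀² and τ_data=n/σ².
Here τ₀ = 1/15.9 = 0.062893 and τ_data = 9/6.2 = 1.451613, so τ_n = 1.514506.
Rearranging for μ₀: μ₀ = (μ_n·τ_n − τ_data·x̄)/τ₀ = (2.8384·1.514506 − 1.451613·3.1) / 0.062893 = -0.201226/0.062893 ≈ -3.2.

μ₀ = -3.2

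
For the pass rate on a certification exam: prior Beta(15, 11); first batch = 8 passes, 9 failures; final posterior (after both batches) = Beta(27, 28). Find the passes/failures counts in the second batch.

4 passes and 8 failures

Sequential conjugate updates are equivalent to a single update on the pooled data, so total successes = posterior α − prior α and total failures = posterior β − prior β.
Total across both batches: 27−15=12 passes, 28−11=17 failures.
Subtract the first batch: 12−8=4 passes and 17−9=8 failures.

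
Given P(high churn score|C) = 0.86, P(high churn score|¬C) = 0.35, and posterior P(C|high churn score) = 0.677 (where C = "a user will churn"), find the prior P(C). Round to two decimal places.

P(C) = 0.46

In odds form, posterior odds = prior odds × likelihood ratio, so prior odds = posterior odds ÷ LR.
Posterior odds = 0.677/(1−0.677) = 2.0960. LR = 0.86/0.35 = 2.4571.
Prior odds = 2.0960/2.4571 = 0.8530, so P(C) = 0.8530/(1+0.8530) ≈ 0.46.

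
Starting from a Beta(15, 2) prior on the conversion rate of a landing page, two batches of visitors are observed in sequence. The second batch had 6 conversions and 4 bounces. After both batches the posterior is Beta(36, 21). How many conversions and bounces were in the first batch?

15 conversions and 15 bounces

Sequential conjugate updates are equivalent to a single update on the pooled data, so total successes = posterior α − prior α and total failures = posterior β − prior β.
Total across both batches: 36−15=21 conversions, 21−2=19 bounces.
Subtract the second batch: 21−6=15 conversions and 19−4=15 bounces.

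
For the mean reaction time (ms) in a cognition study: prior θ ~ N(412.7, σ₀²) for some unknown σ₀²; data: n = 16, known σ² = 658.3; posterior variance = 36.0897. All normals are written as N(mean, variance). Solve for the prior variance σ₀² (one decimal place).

For the Normal–Normal model with known σ², precisions add: τ_n = τ₀ + n/σ².
So 1/σ₀² = 1/36.0897 − 16/658.3 = 0.027709 − 0.024305 = 0.003404.
Hence σ₀² = 1/0.003404 ≈ 293.8.

σ₀² = 293.8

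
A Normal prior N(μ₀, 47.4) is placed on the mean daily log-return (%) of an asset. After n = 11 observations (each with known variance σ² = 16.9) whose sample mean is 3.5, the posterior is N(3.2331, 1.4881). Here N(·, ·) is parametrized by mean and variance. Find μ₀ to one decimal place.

With known observation variance, the Normal–Normal posterior has precision τ_n = τ₀ + n/σ² and mean μ_n = (τ₀μ₀ + (n/σ²)x̄)/τ_n.
Here τ₀ = 1/47.4 = 0.021097 and τ_data = 11/16.9 = 0.650888, so τ_n = 0.671985.
Rearranging for μ₀: μ₀ = (μ_n·τ_n − τ_data·x̄)/τ₀ = (3.2331·0.671985 − 0.650888·3.5) / 0.021097 = -0.105513/0.021097 ≈ -5.0.

μ₀ = -5.0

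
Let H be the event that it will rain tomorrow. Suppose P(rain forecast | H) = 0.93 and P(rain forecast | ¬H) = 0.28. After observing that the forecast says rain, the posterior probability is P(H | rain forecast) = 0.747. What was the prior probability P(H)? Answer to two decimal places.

Bayes' rule in odds form gives O(H|E) = O(H)·[P(E|H)/P(E|¬H)], hence O(H) = O(H|E)/LR.
Posterior odds = 0.747/(1−0.747) = 2.9526. LR = 0.93/0.28 = 3.3214.
Prior odds = 2.9526/3.3214 = 0.8890, so P(H) = 0.8890/(1+0.8890) ≈ 0.47.

P(H) = 0.47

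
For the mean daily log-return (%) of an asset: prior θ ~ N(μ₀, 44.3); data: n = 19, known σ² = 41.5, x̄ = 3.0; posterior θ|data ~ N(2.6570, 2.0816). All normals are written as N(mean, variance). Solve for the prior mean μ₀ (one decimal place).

The posterior mean is a precision-weighted average: μ_n = (τ₀μ₀ + τ_data·x̄)/(τ₀+τ_data), with τ₀=1/σ₀² and τ_data=n/σ².
Here τ₀ = 1/44.3 = 0.022573 and τ_data = 19/41.5 = 0.457831, so τ_n = 0.480404.
Rearranging for μ₀: μ₀ = (μ_n·τ_n − τ_data·x̄)/τ₀ = (2.6570·0.480404 − 0.457831·3.0) / 0.022573 = -0.097060/0.022573 ≈ -4.3.

μ₀ = -4.3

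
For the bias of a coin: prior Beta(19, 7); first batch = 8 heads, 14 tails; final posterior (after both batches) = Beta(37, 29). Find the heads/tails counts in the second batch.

Sequential conjugate updates are equivalent to a single update on the pooled data, so total successes = posterior α − prior α and total failures = posterior β − prior β.
Total across both batches: 37−19=18 heads, 29−7=22 tails.
Subtract the first batch: 18−8=10 heads and 22−14=8 tails.

10 heads and 8 tails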